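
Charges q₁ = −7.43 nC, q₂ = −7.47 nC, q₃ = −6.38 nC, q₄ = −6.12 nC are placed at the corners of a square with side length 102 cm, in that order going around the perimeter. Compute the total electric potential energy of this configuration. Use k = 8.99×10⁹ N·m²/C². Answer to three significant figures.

The assembly work is the sum of pairwise potential energies, U = Σ_{i<j} kqᵢqⱼ/rᵢⱼ.
The four side pairs have separation 1.02 m and the two diagonal pairs 1.44 m.
Summing all 6 pair terms gives U = 2.23×10⁻⁶ J.

2.23×10⁻⁶ J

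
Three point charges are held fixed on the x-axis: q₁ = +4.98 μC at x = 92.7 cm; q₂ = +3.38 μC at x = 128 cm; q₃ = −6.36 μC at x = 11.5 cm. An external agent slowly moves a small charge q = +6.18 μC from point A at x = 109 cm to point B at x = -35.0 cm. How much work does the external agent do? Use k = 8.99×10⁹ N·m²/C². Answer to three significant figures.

-2.75 J

For quasistatic motion the external work equals the change in potential energy: W_ext = qΔV = q(V_B − V_A).
At A: distances to the source charges are 0.163 m, 0.190 m, 0.975 m; V_A = Σ kqᵢ/rᵢ = 3.76×10⁵ V.
At B: distances to the source charges are 1.28 m, 1.63 m, 0.465 m; V_B = Σ kqᵢ/rᵢ = -6.93×10⁴ V.
ΔV = V_B − V_A = -4.45×10⁵ V.
W_ext = qΔV = (6.18×10⁻⁶ C)(-4.45×10⁵ V) = -2.75 J.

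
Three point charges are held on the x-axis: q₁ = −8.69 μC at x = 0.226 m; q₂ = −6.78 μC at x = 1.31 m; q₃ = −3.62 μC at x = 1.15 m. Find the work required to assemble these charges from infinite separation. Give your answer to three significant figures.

2.17 J

The assembly work is the sum of pairwise potential energies, U = Σ_{i<j} kqᵢqⱼ/rᵢⱼ.
Pair separations: r₁₂ = 1.08 m, r₁₃ = 0.924 m, r₂₃ = 0.160 m.
U = (0.489) + (0.306) + (1.38) = 2.17 J.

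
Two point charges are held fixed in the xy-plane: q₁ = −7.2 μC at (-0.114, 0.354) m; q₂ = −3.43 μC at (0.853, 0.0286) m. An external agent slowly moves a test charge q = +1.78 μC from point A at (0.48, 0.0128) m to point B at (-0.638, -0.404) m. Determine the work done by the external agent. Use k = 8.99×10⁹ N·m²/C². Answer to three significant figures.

0.155 J

For quasistatic motion the external work equals the change in potential energy: W_ext = qΔV = q(V_B − V_A).
At A: distances to the source charges are 0.685 m, 0.373 m; V_A = Σ kqᵢ/rᵢ = -1.77×10⁵ V.
At B: distances to the source charges are 0.921 m, 1.55 m; V_B = Σ kqᵢ/rᵢ = -9.01×10⁴ V.
ΔV = V_B − V_A = 8.70×10⁴ V.
W_ext = qΔV = (1.78×10⁻⁶ C)(8.70×10⁴ V) = 0.155 J.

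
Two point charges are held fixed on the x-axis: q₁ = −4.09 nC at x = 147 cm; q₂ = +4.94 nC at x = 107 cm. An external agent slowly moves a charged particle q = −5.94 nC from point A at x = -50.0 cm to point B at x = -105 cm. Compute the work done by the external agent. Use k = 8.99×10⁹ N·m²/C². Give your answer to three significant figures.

1.94×10⁻⁸ J

For quasistatic motion the external work equals the change in potential energy: W_ext = qΔV = q(V_B − V_A).
At A: distances to the source charges are 1.97 m, 1.57 m; V_A = Σ kqᵢ/rᵢ = 9.62 V.
At B: distances to the source charges are 2.52 m, 2.12 m; V_B = Σ kqᵢ/rᵢ = 6.36 V.
ΔV = V_B − V_A = -3.27 V.
W_ext = qΔV = (-5.94×10⁻⁹ C)(-3.27 V) = 1.94×10⁻⁸ J.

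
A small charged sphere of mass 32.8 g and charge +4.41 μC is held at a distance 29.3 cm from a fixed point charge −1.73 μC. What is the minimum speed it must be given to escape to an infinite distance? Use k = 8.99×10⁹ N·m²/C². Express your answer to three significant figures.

To just escape, total mechanical energy must reach zero at infinity: ½mv²_min + U = 0, so ½mv²_min = −U = |kQq|/r.
|U| = |kQq|/r = (8.99×10⁹ N·m²/C²)(1.73×10⁻⁶)(4.41×10⁻⁶)/(0.293) = 0.234 J.
v_min = √(2|U|/m) = √(2·0.234/0.0328) = 3.78 m/s.

3.78 m/s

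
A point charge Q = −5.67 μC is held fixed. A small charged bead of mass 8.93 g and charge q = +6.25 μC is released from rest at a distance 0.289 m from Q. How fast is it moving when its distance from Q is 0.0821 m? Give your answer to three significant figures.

Only the electrostatic force acts, so mechanical energy is conserved: ½mv² = U₁ − U₂ = kQq(1/r₁ − 1/r₂).
U₁ − U₂ = (8.99×10⁹ N·m²/C²)(-5.67×10⁻⁶ C)(6.25×10⁻⁶ C)(1/0.289 − 1/0.0821) = 2.78 J.
v = √(2·2.78/8.93×10⁻³) = 24.9 m/s.

24.9 m/s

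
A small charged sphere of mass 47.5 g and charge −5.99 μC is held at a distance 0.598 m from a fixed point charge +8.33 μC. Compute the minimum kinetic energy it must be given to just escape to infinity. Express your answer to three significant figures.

To just escape, total mechanical energy must reach zero at infinity: ½mv²_min + U = 0, so ½mv²_min = −U = |kQq|/r.
|U| = |kQq|/r = (8.99×10⁹ N·m²/C²)(8.33×10⁻⁶)(5.99×10⁻⁶)/(0.598) = 0.750 J.

0.750 J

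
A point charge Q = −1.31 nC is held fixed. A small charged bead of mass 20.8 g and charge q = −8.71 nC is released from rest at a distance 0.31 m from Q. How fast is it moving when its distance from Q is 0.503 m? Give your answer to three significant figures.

Only the electrostatic force acts, so mechanical energy is conserved: ½mv² = U₁ − U₂ = kQq(1/r₁ − 1/r₂).
U₁ − U₂ = (8.99×10⁹ N·m²/C²)(-1.31×10⁻⁹ C)(-8.71×10⁻⁹ C)(1/0.310 − 1/0.503) = 1.27×10⁻⁷ J.
v = √(2·1.27×10⁻⁷/0.0208) = 3.49×10⁻³ m/s.

3.49×10⁻³ m/s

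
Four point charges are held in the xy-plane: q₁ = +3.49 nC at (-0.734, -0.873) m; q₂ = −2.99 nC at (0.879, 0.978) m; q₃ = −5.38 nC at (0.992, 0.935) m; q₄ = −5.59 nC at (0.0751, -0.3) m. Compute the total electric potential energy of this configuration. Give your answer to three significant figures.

The work to assemble the configuration equals its total potential energy, U = Σ kqᵢqⱼ/rᵢⱼ over all pairs.
Pair separations: r₁₂ = 2.46 m, r₁₃ = 2.50 m, r₁₄ = 0.991 m, r₂₃ = 0.121 m, r₂₄ = 1.51 m, r₃₄ = 1.54 m.
Summing all 6 pair terms gives U = 1.19×10⁻⁶ J.

1.19×10⁻⁶ J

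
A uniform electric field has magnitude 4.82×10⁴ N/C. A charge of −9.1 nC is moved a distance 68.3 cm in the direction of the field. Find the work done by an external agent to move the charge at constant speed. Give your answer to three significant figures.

The potential change for a displacement 68.3 cm in the direction of the field is ΔV = −Ed = -3.29×10⁴ V.
W_ext = qΔV = 3.00×10⁻⁴ J.

3.00×10⁻⁴ J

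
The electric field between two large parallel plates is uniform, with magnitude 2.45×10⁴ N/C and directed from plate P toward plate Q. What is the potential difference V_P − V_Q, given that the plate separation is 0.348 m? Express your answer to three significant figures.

In a uniform field, potential decreases in the direction of E: ΔV = −E·d for a displacement d parallel to E.
Going from Q to P is a displacement of 0.348 m opposite to the field, so V_P − V_Q = +Ed = 8530 V.

8530 V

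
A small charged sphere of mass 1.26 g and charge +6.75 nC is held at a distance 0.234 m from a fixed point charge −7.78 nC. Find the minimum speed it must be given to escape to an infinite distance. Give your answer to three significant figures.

0.0566 m/s

To just escape, total mechanical energy must reach zero at infinity: ½mv²_min + U = 0, so ½mv²_min = −U = |kQq|/r.
|U| = |kQq|/r = (8.99×10⁹ N·m²/C²)(7.78×10⁻⁹)(6.75×10⁻⁹)/(0.234) = 2.02×10⁻⁶ J.
v_min = √(2|U|/m) = √(2·2.02×10⁻⁶/1.26×10⁻³) = 0.0566 m/s.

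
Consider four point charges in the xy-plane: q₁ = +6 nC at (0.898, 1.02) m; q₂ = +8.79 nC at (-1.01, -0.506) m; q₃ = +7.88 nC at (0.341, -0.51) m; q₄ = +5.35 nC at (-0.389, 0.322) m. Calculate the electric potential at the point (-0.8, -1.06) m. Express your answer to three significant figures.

The total potential is the scalar sum of each charge's contribution, V = Σ kqᵢ/rᵢ.
Distances from the field point to each charge: r₁ = 2.69 m, r₂ = 0.592 m, r₃ = 1.27 m, r₄ = 1.44 m.
V = k[(6.00×10⁻⁹)/(2.69) + (8.79×10⁻⁹)/(0.592) + (7.88×10⁻⁹)/(1.27) + (5.35×10⁻⁹)/(1.44)] = 243 V.

243 V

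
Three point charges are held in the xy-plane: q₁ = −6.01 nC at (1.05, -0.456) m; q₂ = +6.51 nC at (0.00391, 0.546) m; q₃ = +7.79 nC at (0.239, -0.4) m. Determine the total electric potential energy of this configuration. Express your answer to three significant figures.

The assembly work is the sum of pairwise potential energies, U = Σ_{i<j} kqᵢqⱼ/rᵢⱼ.
Pair separations: r₁₂ = 1.45 m, r₁₃ = 0.813 m, r₂₃ = 0.975 m.
U = (-2.43×10⁻⁷) + (-5.18×10⁻⁷) + (4.68×10⁻⁷) = -2.93×10⁻⁷ J.

-2.93×10⁻⁷ J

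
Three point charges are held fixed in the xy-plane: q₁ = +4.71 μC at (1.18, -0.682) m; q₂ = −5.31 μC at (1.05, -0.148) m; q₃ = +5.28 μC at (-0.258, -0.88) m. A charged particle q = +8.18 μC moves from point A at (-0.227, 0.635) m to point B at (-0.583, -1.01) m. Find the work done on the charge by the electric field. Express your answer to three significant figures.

-0.916 J

The work done by the electric force is W_field = −ΔU = −q(V_B − V_A) = q(V_A − V_B).
At A: distances to the source charges are 1.93 m, 1.50 m, 1.52 m; V_A = Σ kqᵢ/rᵢ = 2.14×10⁴ V.
At B: distances to the source charges are 1.79 m, 1.85 m, 0.350 m; V_B = Σ kqᵢ/rᵢ = 1.33×10⁵ V.
ΔV = V_B − V_A = 1.12×10⁵ V.
W_field = −qΔV = −(8.18×10⁻⁶ C)(1.12×10⁵ V) = -0.916 J.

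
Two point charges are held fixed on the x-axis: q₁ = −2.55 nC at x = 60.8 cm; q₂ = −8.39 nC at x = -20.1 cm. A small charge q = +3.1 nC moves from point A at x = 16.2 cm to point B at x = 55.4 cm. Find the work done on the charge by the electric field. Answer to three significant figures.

8.22×10⁻⁷ J

The work done by the electric force is W_field = −ΔU = −q(V_B − V_A) = q(V_A − V_B).
At A: distances to the source charges are 0.446 m, 0.363 m; V_A = Σ kqᵢ/rᵢ = -259 V.
At B: distances to the source charges are 0.0540 m, 0.755 m; V_B = Σ kqᵢ/rᵢ = -524 V.
ΔV = V_B − V_A = -265 V.
W_field = −qΔV = −(3.10×10⁻⁹ C)(-265 V) = 8.22×10⁻⁷ J.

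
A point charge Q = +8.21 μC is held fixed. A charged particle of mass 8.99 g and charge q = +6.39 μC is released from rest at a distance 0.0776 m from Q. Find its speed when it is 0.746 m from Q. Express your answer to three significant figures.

Only the electrostatic force acts, so mechanical energy is conserved: ½mv² = U₁ − U₂ = kQq(1/r₁ − 1/r₂).
U₁ − U₂ = (8.99×10⁹ N·m²/C²)(8.21×10⁻⁶ C)(6.39×10⁻⁶ C)(1/0.0776 − 1/0.746) = 5.45 J.
v = √(2·5.45/8.99×10⁻³) = 34.8 m/s.

34.8 m/s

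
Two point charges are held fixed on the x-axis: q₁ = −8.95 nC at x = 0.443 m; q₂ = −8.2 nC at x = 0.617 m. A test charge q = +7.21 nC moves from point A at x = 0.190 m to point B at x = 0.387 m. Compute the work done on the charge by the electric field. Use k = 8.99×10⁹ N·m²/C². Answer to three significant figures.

The work done by the electric force is W_field = −ΔU = −q(V_B − V_A) = q(V_A − V_B).
At A: distances to the source charges are 0.253 m, 0.427 m; V_A = Σ kqᵢ/rᵢ = -491 V.
At B: distances to the source charges are 0.0560 m, 0.230 m; V_B = Σ kqᵢ/rᵢ = -1760 V.
ΔV = V_B − V_A = -1270 V.
W_field = −qΔV = −(7.21×10⁻⁹ C)(-1270 V) = 9.13×10⁻⁶ J.

9.13×10⁻⁶ J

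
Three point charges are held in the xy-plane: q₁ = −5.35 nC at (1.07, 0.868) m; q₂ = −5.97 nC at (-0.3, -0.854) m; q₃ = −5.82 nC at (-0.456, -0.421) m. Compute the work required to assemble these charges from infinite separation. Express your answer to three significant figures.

The assembly work is the sum of pairwise potential energies, U = Σ_{i<j} kqᵢqⱼ/rᵢⱼ.
Pair separations: r₁₂ = 2.20 m, r₁₃ = 2.00 m, r₂₃ = 0.460 m.
U = (1.30×10⁻⁷) + (1.40×10⁻⁷) + (6.79×10⁻⁷) = 9.49×10⁻⁷ J.

9.49×10⁻⁷ J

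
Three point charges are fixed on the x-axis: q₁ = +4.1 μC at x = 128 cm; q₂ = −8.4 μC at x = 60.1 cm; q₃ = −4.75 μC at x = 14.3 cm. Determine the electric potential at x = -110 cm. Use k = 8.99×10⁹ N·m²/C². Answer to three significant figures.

Electric potential is a scalar, so the contributions from each charge add algebraically: V = Σ kqᵢ/rᵢ.
Distances from the field point to each charge: r₁ = 2.38 m, r₂ = 1.70 m, r₃ = 1.24 m.
V = k[(4.10×10⁻⁶)/(2.38) + (-8.40×10⁻⁶)/(1.70) + (-4.75×10⁻⁶)/(1.24)] = -6.33×10⁴ V.

-6.33×10⁴ V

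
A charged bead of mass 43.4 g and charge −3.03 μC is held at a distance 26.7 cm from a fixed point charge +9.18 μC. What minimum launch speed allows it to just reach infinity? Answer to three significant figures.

6.57 m/s

To just escape, total mechanical energy must reach zero at infinity: ½mv²_min + U = 0, so ½mv²_min = −U = |kQq|/r.
|U| = |kQq|/r = (8.99×10⁹ N·m²/C²)(9.18×10⁻⁶)(3.03×10⁻⁶)/(0.267) = 0.937 J.
v_min = √(2|U|/m) = √(2·0.937/0.0434) = 6.57 m/s.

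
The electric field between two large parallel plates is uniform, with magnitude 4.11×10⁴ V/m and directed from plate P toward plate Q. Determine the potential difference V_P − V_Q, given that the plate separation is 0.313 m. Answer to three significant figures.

In a uniform field, potential decreases in the direction of E: ΔV = −E·d for a displacement d parallel to E.
Going from Q to P is a displacement of 0.313 m opposite to the field, so V_P − V_Q = +Ed = 1.29×10⁴ V.

1.29×10⁴ V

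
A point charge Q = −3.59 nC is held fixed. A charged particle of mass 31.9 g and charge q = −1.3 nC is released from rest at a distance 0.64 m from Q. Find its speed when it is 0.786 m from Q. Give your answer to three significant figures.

Only the electrostatic force acts, so mechanical energy is conserved: ½mv² = U₁ − U₂ = kQq(1/r₁ − 1/r₂).
U₁ − U₂ = (8.99×10⁹ N·m²/C²)(-3.59×10⁻⁹ C)(-1.30×10⁻⁹ C)(1/0.640 − 1/0.786) = 1.22×10⁻⁸ J.
v = √(2·1.22×10⁻⁸/0.0319) = 8.74×10⁻⁴ m/s.

8.74×10⁻⁴ m/s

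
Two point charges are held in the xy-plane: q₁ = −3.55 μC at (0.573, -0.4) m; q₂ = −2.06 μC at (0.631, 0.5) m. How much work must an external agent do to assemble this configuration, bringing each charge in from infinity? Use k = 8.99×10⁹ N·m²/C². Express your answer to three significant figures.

The assembly work is the sum of pairwise potential energies, U = Σ_{i<j} kqᵢqⱼ/rᵢⱼ.
Pair separations: r₁₂ = 0.902 m.
U = (0.0729) = 0.0729 J.

0.0729 J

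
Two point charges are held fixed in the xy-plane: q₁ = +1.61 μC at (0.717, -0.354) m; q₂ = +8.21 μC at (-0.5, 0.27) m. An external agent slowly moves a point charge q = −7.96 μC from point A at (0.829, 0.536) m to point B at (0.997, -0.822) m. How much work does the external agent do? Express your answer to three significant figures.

0.0336 J

For quasistatic motion the external work equals the change in potential energy: W_ext = qΔV = q(V_B − V_A).
At A: distances to the source charges are 0.897 m, 1.36 m; V_A = Σ kqᵢ/rᵢ = 7.06×10⁴ V.
At B: distances to the source charges are 0.545 m, 1.85 m; V_B = Σ kqᵢ/rᵢ = 6.64×10⁴ V.
ΔV = V_B − V_A = -4220 V.
W_ext = qΔV = (-7.96×10⁻⁶ C)(-4220 V) = 0.0336 J.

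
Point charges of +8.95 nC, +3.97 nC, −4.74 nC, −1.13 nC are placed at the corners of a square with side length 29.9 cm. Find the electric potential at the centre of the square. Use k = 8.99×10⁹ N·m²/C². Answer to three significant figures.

300 V

Electric potential is a scalar, so the contributions from each charge add algebraically: V = Σ kqᵢ/rᵢ.
The distance from each corner to the centre is a√2/2 = 0.211 m.
V = k[(8.95×10⁻⁹)/(0.211) + (3.97×10⁻⁹)/(0.211) + (-4.74×10⁻⁹)/(0.211) + (-1.13×10⁻⁹)/(0.211)] = 300 V.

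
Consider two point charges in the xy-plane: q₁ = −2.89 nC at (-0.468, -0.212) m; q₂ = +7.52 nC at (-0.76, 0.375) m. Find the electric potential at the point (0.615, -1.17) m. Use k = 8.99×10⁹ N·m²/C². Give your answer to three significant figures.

The total potential is the scalar sum of each charge's contribution, V = Σ kqᵢ/rᵢ.
Distances from the field point to each charge: r₁ = 1.45 m, r₂ = 2.07 m.
V = k[(-2.89×10⁻⁹)/(1.45) + (7.52×10⁻⁹)/(2.07)] = 14.7 V.

14.7 V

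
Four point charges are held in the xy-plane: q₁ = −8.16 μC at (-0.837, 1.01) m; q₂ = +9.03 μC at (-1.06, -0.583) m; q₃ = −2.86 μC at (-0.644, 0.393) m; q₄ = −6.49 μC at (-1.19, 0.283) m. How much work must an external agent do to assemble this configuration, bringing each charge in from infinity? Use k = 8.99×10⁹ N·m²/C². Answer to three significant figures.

-0.0191 J

The work to assemble the configuration equals its total potential energy, U = Σ kqᵢqⱼ/rᵢⱼ over all pairs.
Pair separations: r₁₂ = 1.61 m, r₁₃ = 0.646 m, r₁₄ = 0.808 m, r₂₃ = 1.06 m, r₂₄ = 0.876 m, r₃₄ = 0.557 m.
Summing all 6 pair terms gives U = -0.0191 J.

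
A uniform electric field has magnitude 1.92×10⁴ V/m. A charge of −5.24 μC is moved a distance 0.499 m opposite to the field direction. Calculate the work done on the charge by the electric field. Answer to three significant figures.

0.0502 J

The potential change for a displacement 0.499 m opposite to the field direction is ΔV = +Ed = 9580 V.
W_field = −qΔV = 0.0502 J.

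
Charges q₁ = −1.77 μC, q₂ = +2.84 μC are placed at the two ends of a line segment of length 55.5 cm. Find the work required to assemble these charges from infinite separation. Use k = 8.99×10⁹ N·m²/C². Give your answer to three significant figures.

-0.0814 J

The work to assemble the configuration equals its total potential energy, U = Σ kqᵢqⱼ/rᵢⱼ over all pairs.
The separation is r = 0.555 m.
U = (-0.0814) = -0.0814 J.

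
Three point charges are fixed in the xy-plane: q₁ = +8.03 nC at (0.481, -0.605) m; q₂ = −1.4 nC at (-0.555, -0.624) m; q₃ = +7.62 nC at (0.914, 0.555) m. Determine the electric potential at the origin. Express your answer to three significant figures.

The total potential is the scalar sum of each charge's contribution, V = Σ kqᵢ/rᵢ.
Distances from the field point to each charge: r₁ = 0.773 m, r₂ = 0.835 m, r₃ = 1.07 m.
V = k[(8.03×10⁻⁹)/(0.773) + (-1.40×10⁻⁹)/(0.835) + (7.62×10⁻⁹)/(1.07)] = 142 V.

142 V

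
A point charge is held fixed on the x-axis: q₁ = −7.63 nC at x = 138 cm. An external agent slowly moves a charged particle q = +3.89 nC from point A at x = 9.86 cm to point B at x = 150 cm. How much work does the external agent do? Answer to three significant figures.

For quasistatic motion the external work equals the change in potential energy: W_ext = qΔV = q(V_B − V_A).
At A: distance to the source charge is 1.28 m; V_A = kq₁/r = -53.5 V.
At B: distance to the source charge is 0.120 m; V_B = kq₁/r = -572 V.
ΔV = V_B − V_A = -518 V.
W_ext = qΔV = (3.89×10⁻⁹ C)(-518 V) = -2.02×10⁻⁶ J.

-2.02×10⁻⁶ J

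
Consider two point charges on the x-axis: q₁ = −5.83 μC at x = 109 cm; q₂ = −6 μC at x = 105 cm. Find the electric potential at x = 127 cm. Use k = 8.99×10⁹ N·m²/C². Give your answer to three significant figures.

-5.36×10⁵ V

The total potential is the scalar sum of each charge's contribution, V = Σ kqᵢ/rᵢ.
Distances from the field point to each charge: r₁ = 0.180 m, r₂ = 0.220 m.
V = k[(-5.83×10⁻⁶)/(0.180) + (-6.00×10⁻⁶)/(0.220)] = -5.36×10⁵ V.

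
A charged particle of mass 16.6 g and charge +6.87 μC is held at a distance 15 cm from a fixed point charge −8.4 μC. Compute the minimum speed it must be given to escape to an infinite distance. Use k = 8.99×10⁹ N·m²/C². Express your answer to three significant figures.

20.4 m/s

To just escape, total mechanical energy must reach zero at infinity: ½mv²_min + U = 0, so ½mv²_min = −U = |kQq|/r.
|U| = |kQq|/r = (8.99×10⁹ N·m²/C²)(8.40×10⁻⁶)(6.87×10⁻⁶)/(0.150) = 3.46 J.
v_min = √(2|U|/m) = √(2·3.46/0.0166) = 20.4 m/s.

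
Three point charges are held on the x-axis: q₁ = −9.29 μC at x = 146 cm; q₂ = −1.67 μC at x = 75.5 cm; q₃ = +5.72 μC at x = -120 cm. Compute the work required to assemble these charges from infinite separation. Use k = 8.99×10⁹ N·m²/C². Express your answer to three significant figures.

-0.0257 J

The assembly work is the sum of pairwise potential energies, U = Σ_{i<j} kqᵢqⱼ/rᵢⱼ.
Pair separations: r₁₂ = 0.705 m, r₁₃ = 2.66 m, r₂₃ = 1.96 m.
U = (0.198) + (-0.180) + (-0.0439) = -0.0257 J.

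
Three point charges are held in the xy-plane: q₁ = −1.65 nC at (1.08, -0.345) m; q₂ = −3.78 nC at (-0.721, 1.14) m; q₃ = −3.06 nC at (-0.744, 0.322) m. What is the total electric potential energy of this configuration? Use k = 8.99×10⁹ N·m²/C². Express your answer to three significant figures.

1.74×10⁻⁷ J

The assembly work is the sum of pairwise potential energies, U = Σ_{i<j} kqᵢqⱼ/rᵢⱼ.
Pair separations: r₁₂ = 2.33 m, r₁₃ = 1.94 m, r₂₃ = 0.818 m.
U = (2.40×10⁻⁸) + (2.34×10⁻⁸) + (1.27×10⁻⁷) = 1.74×10⁻⁷ J.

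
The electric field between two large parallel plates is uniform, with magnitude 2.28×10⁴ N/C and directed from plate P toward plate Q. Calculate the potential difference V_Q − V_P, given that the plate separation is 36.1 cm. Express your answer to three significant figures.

-8230 V

In a uniform field, potential decreases in the direction of E: ΔV = −E·d for a displacement d parallel to E.
Going from P to Q is a displacement of 36.1 cm along the field, so V_Q − V_P = −Ed = -8230 V.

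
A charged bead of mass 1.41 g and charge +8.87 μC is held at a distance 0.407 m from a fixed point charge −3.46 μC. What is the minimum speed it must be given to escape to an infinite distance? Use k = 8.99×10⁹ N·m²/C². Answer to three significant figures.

To just escape, total mechanical energy must reach zero at infinity: ½mv²_min + U = 0, so ½mv²_min = −U = |kQq|/r.
|U| = |kQq|/r = (8.99×10⁹ N·m²/C²)(3.46×10⁻⁶)(8.87×10⁻⁶)/(0.407) = 0.678 J.
v_min = √(2|U|/m) = √(2·0.678/1.41×10⁻³) = 31.0 m/s.

31.0 m/s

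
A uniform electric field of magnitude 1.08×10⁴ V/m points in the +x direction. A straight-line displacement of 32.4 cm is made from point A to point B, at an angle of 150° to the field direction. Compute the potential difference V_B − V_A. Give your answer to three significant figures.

Only the component of displacement along E changes the potential: ΔV = −E·d·cosθ.
ΔV = −(1.08×10⁴ V/m)(0.324 m)cos150° = 3030 V.

3030 V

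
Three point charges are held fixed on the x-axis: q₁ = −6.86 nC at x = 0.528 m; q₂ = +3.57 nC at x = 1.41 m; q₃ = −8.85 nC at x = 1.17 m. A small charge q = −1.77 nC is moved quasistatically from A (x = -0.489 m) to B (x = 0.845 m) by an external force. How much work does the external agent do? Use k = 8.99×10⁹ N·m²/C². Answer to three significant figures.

For quasistatic motion the external work equals the change in potential energy: W_ext = qΔV = q(V_B − V_A).
At A: distances to the source charges are 1.02 m, 1.90 m, 1.66 m; V_A = Σ kqᵢ/rᵢ = -91.7 V.
At B: distances to the source charges are 0.317 m, 0.565 m, 0.325 m; V_B = Σ kqᵢ/rᵢ = -383 V.
ΔV = V_B − V_A = -291 V.
W_ext = qΔV = (-1.77×10⁻⁹ C)(-291 V) = 5.15×10⁻⁷ J.

5.15×10⁻⁷ J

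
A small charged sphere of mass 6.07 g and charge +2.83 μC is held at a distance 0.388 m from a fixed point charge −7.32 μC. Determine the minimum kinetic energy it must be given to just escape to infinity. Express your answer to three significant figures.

To just escape, total mechanical energy must reach zero at infinity: ½mv²_min + U = 0, so ½mv²_min = −U = |kQq|/r.
|U| = |kQq|/r = (8.99×10⁹ N·m²/C²)(7.32×10⁻⁶)(2.83×10⁻⁶)/(0.388) = 0.480 J.

0.480 J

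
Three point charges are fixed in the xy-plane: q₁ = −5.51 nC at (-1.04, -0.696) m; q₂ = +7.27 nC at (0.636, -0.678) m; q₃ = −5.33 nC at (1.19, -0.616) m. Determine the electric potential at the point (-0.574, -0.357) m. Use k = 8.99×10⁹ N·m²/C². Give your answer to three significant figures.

Electric potential is a scalar, so the contributions from each charge add algebraically: V = Σ kqᵢ/rᵢ.
Distances from the field point to each charge: r₁ = 0.576 m, r₂ = 1.25 m, r₃ = 1.78 m.
V = k[(-5.51×10⁻⁹)/(0.576) + (7.27×10⁻⁹)/(1.25) + (-5.33×10⁻⁹)/(1.78)] = -60.6 V.

-60.6 V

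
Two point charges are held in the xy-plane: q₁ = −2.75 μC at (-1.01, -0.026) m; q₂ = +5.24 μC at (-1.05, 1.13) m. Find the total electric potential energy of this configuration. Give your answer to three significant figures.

-0.112 J

The assembly work is the sum of pairwise potential energies, U = Σ_{i<j} kqᵢqⱼ/rᵢⱼ.
Pair separations: r₁₂ = 1.16 m.
U = (-0.112) = -0.112 J.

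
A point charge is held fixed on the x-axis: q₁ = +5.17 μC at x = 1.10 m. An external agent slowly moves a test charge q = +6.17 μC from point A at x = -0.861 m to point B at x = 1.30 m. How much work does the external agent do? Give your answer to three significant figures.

1.29 J

For quasistatic motion the external work equals the change in potential energy: W_ext = qΔV = q(V_B − V_A).
At A: distance to the source charge is 1.96 m; V_A = kq₁/r = 2.37×10⁴ V.
At B: distance to the source charge is 0.200 m; V_B = kq₁/r = 2.32×10⁵ V.
ΔV = V_B − V_A = 2.09×10⁵ V.
W_ext = qΔV = (6.17×10⁻⁶ C)(2.09×10⁵ V) = 1.29 J.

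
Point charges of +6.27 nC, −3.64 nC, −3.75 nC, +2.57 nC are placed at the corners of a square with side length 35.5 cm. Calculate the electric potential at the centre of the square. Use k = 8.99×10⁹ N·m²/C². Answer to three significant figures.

51.9 V

The total potential is the scalar sum of each charge's contribution, V = Σ kqᵢ/rᵢ.
The distance from each corner to the centre is a√2/2 = 0.251 m.
V = k[(6.27×10⁻⁹)/(0.251) + (-3.64×10⁻⁹)/(0.251) + (-3.75×10⁻⁹)/(0.251) + (2.57×10⁻⁹)/(0.251)] = 51.9 V.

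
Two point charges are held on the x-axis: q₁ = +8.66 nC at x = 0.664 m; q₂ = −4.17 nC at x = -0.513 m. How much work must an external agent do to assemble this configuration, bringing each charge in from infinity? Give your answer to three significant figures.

The work to assemble the configuration equals its total potential energy, U = Σ kqᵢqⱼ/rᵢⱼ over all pairs.
Pair separations: r₁₂ = 1.18 m.
U = (-2.76×10⁻⁷) = -2.76×10⁻⁷ J.

-2.76×10⁻⁷ J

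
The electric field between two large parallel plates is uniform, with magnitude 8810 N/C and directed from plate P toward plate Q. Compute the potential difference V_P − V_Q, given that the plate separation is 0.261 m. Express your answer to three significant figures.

2300 V

In a uniform field, potential decreases in the direction of E: ΔV = −E·d for a displacement d parallel to E.
Going from Q to P is a displacement of 0.261 m opposite to the field, so V_P − V_Q = +Ed = 2300 V.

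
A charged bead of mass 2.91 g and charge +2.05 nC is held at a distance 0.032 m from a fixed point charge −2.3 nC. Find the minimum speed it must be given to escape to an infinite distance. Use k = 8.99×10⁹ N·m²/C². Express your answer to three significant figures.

0.0302 m/s

To just escape, total mechanical energy must reach zero at infinity: ½mv²_min + U = 0, so ½mv²_min = −U = |kQq|/r.
|U| = |kQq|/r = (8.99×10⁹ N·m²/C²)(2.30×10⁻⁹)(2.05×10⁻⁹)/(0.0320) = 1.32×10⁻⁶ J.
v_min = √(2|U|/m) = √(2·1.32×10⁻⁶/2.91×10⁻³) = 0.0302 m/s.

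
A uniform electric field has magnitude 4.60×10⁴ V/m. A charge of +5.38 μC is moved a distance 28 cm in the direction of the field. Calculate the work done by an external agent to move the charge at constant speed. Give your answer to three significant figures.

The potential change for a displacement 28 cm in the direction of the field is ΔV = −Ed = -1.29×10⁴ V.
W_ext = qΔV = -0.0693 J.

-0.0693 J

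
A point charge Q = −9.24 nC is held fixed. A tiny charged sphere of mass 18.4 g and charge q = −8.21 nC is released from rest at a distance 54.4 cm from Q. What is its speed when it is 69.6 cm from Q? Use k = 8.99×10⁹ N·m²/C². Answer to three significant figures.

5.46×10⁻³ m/s

Only the electrostatic force acts, so mechanical energy is conserved: ½mv² = U₁ − U₂ = kQq(1/r₁ − 1/r₂).
U₁ − U₂ = (8.99×10⁹ N·m²/C²)(-9.24×10⁻⁹ C)(-8.21×10⁻⁹ C)(1/0.544 − 1/0.696) = 2.74×10⁻⁷ J.
v = √(2·2.74×10⁻⁷/0.0184) = 5.46×10⁻³ m/s.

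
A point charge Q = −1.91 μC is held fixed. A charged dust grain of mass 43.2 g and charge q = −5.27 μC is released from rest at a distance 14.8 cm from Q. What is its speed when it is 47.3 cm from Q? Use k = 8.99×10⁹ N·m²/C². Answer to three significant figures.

Only the electrostatic force acts, so mechanical energy is conserved: ½mv² = U₁ − U₂ = kQq(1/r₁ − 1/r₂).
U₁ − U₂ = (8.99×10⁹ N·m²/C²)(-1.91×10⁻⁶ C)(-5.27×10⁻⁶ C)(1/0.148 − 1/0.473) = 0.420 J.
v = √(2·0.420/0.0432) = 4.41 m/s.

4.41 m/s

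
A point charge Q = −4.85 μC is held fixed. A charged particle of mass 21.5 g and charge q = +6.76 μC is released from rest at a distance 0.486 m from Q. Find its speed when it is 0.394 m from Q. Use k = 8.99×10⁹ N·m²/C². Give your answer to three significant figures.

Only the electrostatic force acts, so mechanical energy is conserved: ½mv² = U₁ − U₂ = kQq(1/r₁ − 1/r₂).
U₁ − U₂ = (8.99×10⁹ N·m²/C²)(-4.85×10⁻⁶ C)(6.76×10⁻⁶ C)(1/0.486 − 1/0.394) = 0.142 J.
v = √(2·0.142/0.0215) = 3.63 m/s.

3.63 m/s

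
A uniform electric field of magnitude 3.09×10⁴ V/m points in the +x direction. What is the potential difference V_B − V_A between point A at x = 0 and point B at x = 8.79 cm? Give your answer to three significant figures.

-2720 V

In a uniform field, potential decreases in the direction of E: V_B − V_A = −E·Δx.
V_B − V_A = −(3.09×10⁴ V/m)(0.0879 m) = -2720 V.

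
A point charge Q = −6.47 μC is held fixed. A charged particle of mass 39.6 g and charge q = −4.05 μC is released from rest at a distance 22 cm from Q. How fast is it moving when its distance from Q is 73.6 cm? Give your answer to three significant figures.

6.16 m/s

Only the electrostatic force acts, so mechanical energy is conserved: ½mv² = U₁ − U₂ = kQq(1/r₁ − 1/r₂).
U₁ − U₂ = (8.99×10⁹ N·m²/C²)(-6.47×10⁻⁶ C)(-4.05×10⁻⁶ C)(1/0.220 − 1/0.736) = 0.751 J.
v = √(2·0.751/0.0396) = 6.16 m/s.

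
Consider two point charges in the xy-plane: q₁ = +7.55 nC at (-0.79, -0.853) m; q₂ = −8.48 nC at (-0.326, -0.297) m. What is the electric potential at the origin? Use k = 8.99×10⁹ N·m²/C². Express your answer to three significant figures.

Electric potential is a scalar, so the contributions from each charge add algebraically: V = Σ kqᵢ/rᵢ.
Distances from the field point to each charge: r₁ = 1.16 m, r₂ = 0.441 m.
V = k[(7.55×10⁻⁹)/(1.16) + (-8.48×10⁻⁹)/(0.441)] = -114 V.

-114 V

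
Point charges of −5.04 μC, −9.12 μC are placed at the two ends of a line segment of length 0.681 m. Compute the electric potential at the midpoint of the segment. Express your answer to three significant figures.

The total potential is the scalar sum of each charge's contribution, V = Σ kqᵢ/rᵢ.
Each charge is 0.341 m from the midpoint.
V = k[(-5.04×10⁻⁶)/(0.341) + (-9.12×10⁻⁶)/(0.341)] = -3.74×10⁵ V.

-3.74×10⁵ V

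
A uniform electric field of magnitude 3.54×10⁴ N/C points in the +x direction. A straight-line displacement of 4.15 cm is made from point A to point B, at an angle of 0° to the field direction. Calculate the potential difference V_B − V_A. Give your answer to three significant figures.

-1470 V

Only the component of displacement along E changes the potential: ΔV = −E·d·cosθ.
ΔV = −(3.54×10⁴ V/m)(0.0415 m)cos0° = -1470 V.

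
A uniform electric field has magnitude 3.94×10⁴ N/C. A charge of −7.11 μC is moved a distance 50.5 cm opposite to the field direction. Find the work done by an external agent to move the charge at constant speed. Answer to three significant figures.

-0.141 J

The potential change for a displacement 50.5 cm opposite to the field direction is ΔV = +Ed = 1.99×10⁴ V.
W_ext = qΔV = -0.141 J.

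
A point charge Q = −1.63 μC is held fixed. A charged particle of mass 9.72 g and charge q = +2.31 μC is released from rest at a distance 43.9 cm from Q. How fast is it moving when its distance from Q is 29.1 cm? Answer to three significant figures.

2.84 m/s

Only the electrostatic force acts, so mechanical energy is conserved: ½mv² = U₁ − U₂ = kQq(1/r₁ − 1/r₂).
U₁ − U₂ = (8.99×10⁹ N·m²/C²)(-1.63×10⁻⁶ C)(2.31×10⁻⁶ C)(1/0.439 − 1/0.291) = 0.0392 J.
v = √(2·0.0392/9.72×10⁻³) = 2.84 m/s.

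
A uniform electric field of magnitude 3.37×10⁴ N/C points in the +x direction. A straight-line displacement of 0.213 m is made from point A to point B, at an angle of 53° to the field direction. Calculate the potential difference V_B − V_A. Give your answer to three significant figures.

Only the component of displacement along E changes the potential: ΔV = −E·d·cosθ.
ΔV = −(3.37×10⁴ V/m)(0.213 m)cos53° = -4320 V.

-4320 V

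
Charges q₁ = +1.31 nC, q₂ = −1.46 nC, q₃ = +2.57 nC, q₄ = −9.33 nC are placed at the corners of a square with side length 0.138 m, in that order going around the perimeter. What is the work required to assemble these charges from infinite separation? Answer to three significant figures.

-1.94×10⁻⁶ J

The assembly work is the sum of pairwise potential energies, U = Σ_{i<j} kqᵢqⱼ/rᵢⱼ.
The four side pairs have separation 0.138 m and the two diagonal pairs 0.195 m.
Summing all 6 pair terms gives U = -1.94×10⁻⁶ J.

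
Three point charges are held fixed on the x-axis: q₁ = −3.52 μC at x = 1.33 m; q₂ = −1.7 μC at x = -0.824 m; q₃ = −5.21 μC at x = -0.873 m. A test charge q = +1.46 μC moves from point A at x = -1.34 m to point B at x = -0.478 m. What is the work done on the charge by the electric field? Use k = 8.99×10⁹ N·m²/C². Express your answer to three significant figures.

The work done by the electric force is W_field = −ΔU = −q(V_B − V_A) = q(V_A − V_B).
At A: distances to the source charges are 2.67 m, 0.516 m, 0.467 m; V_A = Σ kqᵢ/rᵢ = -1.42×10⁵ V.
At B: distances to the source charges are 1.81 m, 0.346 m, 0.395 m; V_B = Σ kqᵢ/rᵢ = -1.80×10⁵ V.
ΔV = V_B − V_A = -3.85×10⁴ V.
W_field = −qΔV = −(1.46×10⁻⁶ C)(-3.85×10⁴ V) = 0.0562 J.

0.0562 J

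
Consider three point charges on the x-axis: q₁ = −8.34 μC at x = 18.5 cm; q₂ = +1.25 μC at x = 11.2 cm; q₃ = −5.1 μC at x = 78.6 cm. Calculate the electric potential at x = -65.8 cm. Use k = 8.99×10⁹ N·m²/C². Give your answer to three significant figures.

-1.06×10⁵ V

The total potential is the scalar sum of each charge's contribution, V = Σ kqᵢ/rᵢ.
Distances from the field point to each charge: r₁ = 0.843 m, r₂ = 0.770 m, r₃ = 1.44 m.
V = k[(-8.34×10⁻⁶)/(0.843) + (1.25×10⁻⁶)/(0.770) + (-5.10×10⁻⁶)/(1.44)] = -1.06×10⁵ V.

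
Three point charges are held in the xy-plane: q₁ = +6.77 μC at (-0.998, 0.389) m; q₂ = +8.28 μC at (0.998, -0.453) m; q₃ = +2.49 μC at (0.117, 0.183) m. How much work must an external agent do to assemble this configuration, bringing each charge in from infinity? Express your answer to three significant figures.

The assembly work is the sum of pairwise potential energies, U = Σ_{i<j} kqᵢqⱼ/rᵢⱼ.
Pair separations: r₁₂ = 2.17 m, r₁₃ = 1.13 m, r₂₃ = 1.09 m.
U = (0.233) + (0.134) + (0.171) = 0.537 J.

0.537 J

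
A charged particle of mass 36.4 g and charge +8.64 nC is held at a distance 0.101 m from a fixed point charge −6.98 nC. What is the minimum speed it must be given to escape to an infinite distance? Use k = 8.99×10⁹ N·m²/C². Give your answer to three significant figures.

0.0172 m/s

To just escape, total mechanical energy must reach zero at infinity: ½mv²_min + U = 0, so ½mv²_min = −U = |kQq|/r.
|U| = |kQq|/r = (8.99×10⁹ N·m²/C²)(6.98×10⁻⁹)(8.64×10⁻⁹)/(0.101) = 5.37×10⁻⁶ J.
v_min = √(2|U|/m) = √(2·5.37×10⁻⁶/0.0364) = 0.0172 m/s.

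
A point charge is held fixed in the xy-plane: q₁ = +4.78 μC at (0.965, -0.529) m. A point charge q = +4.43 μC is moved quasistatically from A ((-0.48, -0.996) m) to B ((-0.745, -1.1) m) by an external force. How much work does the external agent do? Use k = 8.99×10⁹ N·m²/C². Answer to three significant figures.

-0.0198 J

For quasistatic motion the external work equals the change in potential energy: W_ext = qΔV = q(V_B − V_A).
At A: distance to the source charge is 1.52 m; V_A = kq₁/r = 2.83×10⁴ V.
At B: distance to the source charge is 1.80 m; V_B = kq₁/r = 2.38×10⁴ V.
ΔV = V_B − V_A = -4460 V.
W_ext = qΔV = (4.43×10⁻⁶ C)(-4460 V) = -0.0198 J.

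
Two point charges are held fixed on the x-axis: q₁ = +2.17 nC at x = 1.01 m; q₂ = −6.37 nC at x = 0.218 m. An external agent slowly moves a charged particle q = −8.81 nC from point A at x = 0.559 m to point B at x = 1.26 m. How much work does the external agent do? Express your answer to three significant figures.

For quasistatic motion the external work equals the change in potential energy: W_ext = qΔV = q(V_B − V_A).
At A: distances to the source charges are 0.451 m, 0.341 m; V_A = Σ kqᵢ/rᵢ = -125 V.
At B: distances to the source charges are 0.250 m, 1.04 m; V_B = Σ kqᵢ/rᵢ = 23.1 V.
ΔV = V_B − V_A = 148 V.
W_ext = qΔV = (-8.81×10⁻⁹ C)(148 V) = -1.30×10⁻⁶ J.

-1.30×10⁻⁶ J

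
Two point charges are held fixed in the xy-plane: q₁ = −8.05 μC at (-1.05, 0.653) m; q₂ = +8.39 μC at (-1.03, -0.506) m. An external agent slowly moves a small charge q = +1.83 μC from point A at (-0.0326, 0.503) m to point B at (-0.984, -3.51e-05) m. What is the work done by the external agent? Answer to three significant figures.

0.101 J

For quasistatic motion the external work equals the change in potential energy: W_ext = qΔV = q(V_B − V_A).
At A: distances to the source charges are 1.03 m, 1.42 m; V_A = Σ kqᵢ/rᵢ = -1.72×10⁴ V.
At B: distances to the source charges are 0.656 m, 0.508 m; V_B = Σ kqᵢ/rᵢ = 3.82×10⁴ V.
ΔV = V_B − V_A = 5.54×10⁴ V.
W_ext = qΔV = (1.83×10⁻⁶ C)(5.54×10⁴ V) = 0.101 J.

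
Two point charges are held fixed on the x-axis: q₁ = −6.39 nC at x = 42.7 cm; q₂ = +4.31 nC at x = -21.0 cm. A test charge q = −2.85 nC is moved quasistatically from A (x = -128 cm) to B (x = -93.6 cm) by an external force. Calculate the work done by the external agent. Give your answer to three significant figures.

For quasistatic motion the external work equals the change in potential energy: W_ext = qΔV = q(V_B − V_A).
At A: distances to the source charges are 1.71 m, 1.07 m; V_A = Σ kqᵢ/rᵢ = 2.56 V.
At B: distances to the source charges are 1.36 m, 0.726 m; V_B = Σ kqᵢ/rᵢ = 11.2 V.
ΔV = V_B − V_A = 8.66 V.
W_ext = qΔV = (-2.85×10⁻⁹ C)(8.66 V) = -2.47×10⁻⁸ J.

-2.47×10⁻⁸ J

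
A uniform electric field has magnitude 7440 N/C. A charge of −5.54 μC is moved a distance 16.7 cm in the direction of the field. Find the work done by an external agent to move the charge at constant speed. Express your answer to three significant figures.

6.88×10⁻³ J

The potential change for a displacement 16.7 cm in the direction of the field is ΔV = −Ed = -1240 V.
W_ext = qΔV = 6.88×10⁻³ J.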